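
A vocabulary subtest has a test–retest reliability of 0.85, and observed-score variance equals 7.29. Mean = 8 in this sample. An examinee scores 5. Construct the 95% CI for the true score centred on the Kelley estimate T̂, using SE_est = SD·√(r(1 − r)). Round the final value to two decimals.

SD = √7.29 = 2.7000
T̂ = 0.8500(5) + 0.1500(8) ≈ 5.4500
SE_est = 2.7000·√(0.8500·0.1500) ≈ 0.9641
95% CI: 5.4500 ± 1.8896 ≈ (3.5604, 7.3396)

[3.56, 7.34]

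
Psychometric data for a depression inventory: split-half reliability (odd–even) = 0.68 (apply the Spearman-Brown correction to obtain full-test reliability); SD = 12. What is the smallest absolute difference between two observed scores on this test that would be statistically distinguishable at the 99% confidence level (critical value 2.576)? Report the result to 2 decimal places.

Spearman-Brown: r = 2(0.68) / (1 + 0.68) = 1.36000 / 1.68000 ≈ 0.80952
SEM = 12.00000·√(1 − 0.80952) ≈ 5.23723
SE_diff = SEM · √2 ≈ 5.23723 · 1.41421 ≈ 7.40656
Minimum reliable difference = 2.576 · SE_diff ≈ 2.576 · 7.40656 ≈ 19.07930

19.08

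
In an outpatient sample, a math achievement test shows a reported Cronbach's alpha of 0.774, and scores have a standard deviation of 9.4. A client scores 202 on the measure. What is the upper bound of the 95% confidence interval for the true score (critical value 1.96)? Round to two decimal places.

The standard error of measurement is 9.400*√(1 − 0.774) ≃ 9.400*0.475 ≃ 4.469.
1.96 * SEM ≃ 8.759
Upper bound: 202 + 8.759 = 210.759

210.76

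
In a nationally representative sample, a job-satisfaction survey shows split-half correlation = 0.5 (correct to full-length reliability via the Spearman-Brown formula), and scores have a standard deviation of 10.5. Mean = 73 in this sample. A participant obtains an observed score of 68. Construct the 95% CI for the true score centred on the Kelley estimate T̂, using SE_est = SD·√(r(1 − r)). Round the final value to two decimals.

Full-length reliability (Spearman-Brown) = 2(0.5)/(1+0.5) ≈ 0.66667
Estimated true score = 0.66667·68 + (1 − 0.66667)·73 ≈ 69.66667
SE_est = SD · √(r(1 − r)) = 10.50000 · √0.22222 ≈ 10.50000 · 0.47140 ≈ 4.94975
95% CI: 69.66667 ± 9.70151 ≈ (59.96516, 79.36817)

[59.97, 79.37]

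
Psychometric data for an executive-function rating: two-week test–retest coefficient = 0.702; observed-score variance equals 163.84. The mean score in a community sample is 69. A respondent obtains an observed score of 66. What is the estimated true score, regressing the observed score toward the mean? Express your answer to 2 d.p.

T̂ = 0.70200(66) + 0.29800(69) ≃ 66.89400

66.89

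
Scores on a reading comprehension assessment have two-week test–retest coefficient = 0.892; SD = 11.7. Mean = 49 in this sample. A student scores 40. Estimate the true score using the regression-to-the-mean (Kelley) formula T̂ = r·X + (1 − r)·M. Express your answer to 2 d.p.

Estimated true score = 0.89200·40 + (1 − 0.89200)·49 ≃ 40.97200

40.97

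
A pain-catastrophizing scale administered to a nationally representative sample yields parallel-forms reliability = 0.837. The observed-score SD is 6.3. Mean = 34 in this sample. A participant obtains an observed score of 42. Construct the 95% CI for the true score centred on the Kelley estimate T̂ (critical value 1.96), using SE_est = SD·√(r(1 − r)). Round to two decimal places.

[36.14, 45.26]

T̂ = 0.83700(42) + 0.16300(34) ≈ 40.69600
SE_est = 6.30000·√(0.83700·0.16300) ≈ 2.32700
95% CI: 40.69600 ± 4.56093 ≈ (36.13507, 45.25693)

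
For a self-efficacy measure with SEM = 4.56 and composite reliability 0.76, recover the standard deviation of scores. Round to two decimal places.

9.31

SD = SEM / √(1 − r) = 4.56 / √0.240 ≈ 4.56 / 0.490 ≈ 9.308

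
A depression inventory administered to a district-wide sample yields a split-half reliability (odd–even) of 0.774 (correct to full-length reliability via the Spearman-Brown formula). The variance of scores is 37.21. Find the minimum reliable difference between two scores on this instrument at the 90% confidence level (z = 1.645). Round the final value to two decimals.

σ = 37.21^(1/2) = 6.10000
Full-length reliability (Spearman-Brown) = 2(0.774)/(1+0.774) ≈ 0.87260
SEM = 6.10000 · √(1 − 0.87260) = 6.10000 · √0.12740 ≈ 6.10000 · 0.35693 ≈ 2.17724
Standard error of the difference = 2.17724·√2 ≈ 3.07909
Smallest detectable difference = 1.645·3.07909 ≈ 5.06510

5.07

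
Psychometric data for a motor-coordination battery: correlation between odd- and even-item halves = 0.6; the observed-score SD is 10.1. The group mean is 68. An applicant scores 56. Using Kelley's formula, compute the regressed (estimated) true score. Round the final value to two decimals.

59.00

Spearman-Brown: r = 2(0.6) / (1 + 0.6) = 1.20000 / 1.60000 ≃ 0.75000
T̂ = 0.75000(56) + 0.25000(68) ≃ 59.00000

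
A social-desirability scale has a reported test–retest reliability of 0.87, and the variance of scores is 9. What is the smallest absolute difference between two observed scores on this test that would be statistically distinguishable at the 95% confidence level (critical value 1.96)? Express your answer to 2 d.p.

3.00

SD = √9 ≃ 3.000
SEM = 3.000 * √(1 − 0.870) = 3.000 * √0.130 ≃ 3.000 * 0.361 ≃ 1.082
SE_diff = SEM * √2 ≃ 1.082 * 1.414 ≃ 1.530
Smallest detectable difference = 1.96*1.530 ≃ 2.998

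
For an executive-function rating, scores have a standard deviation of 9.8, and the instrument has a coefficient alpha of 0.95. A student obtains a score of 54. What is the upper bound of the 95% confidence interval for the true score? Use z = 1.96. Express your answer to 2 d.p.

58.30

The standard error of measurement is 9.8000×√(1 − 0.9500) ≈ 9.8000×0.2236 ≈ 2.1913.
1.96 × SEM ≈ 4.2950
Upper bound: 54 + 4.2950 = 58.2950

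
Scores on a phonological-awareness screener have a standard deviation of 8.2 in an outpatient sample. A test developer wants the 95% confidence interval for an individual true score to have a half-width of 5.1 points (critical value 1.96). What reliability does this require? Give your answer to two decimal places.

0.90

Required SEM = 5.1 / 1.96 ≃ 2.602
r = 1 − (2.602/8.2)² ≃ 1 − 0.101 ≃ 0.899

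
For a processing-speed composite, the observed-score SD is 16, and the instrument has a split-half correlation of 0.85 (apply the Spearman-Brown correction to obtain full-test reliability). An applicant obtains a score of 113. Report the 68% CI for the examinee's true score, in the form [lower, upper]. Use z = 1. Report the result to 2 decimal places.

Full-length reliability (Spearman-Brown) = 2(0.85)/(1+0.85) ≈ 0.9189
SEM = 16.0000×√(1 − 0.9189) ≈ 4.5560
Half-width = 1×4.5560 ≈ 4.5560
Interval: (108.4440, 117.5560)

[108.44, 117.56]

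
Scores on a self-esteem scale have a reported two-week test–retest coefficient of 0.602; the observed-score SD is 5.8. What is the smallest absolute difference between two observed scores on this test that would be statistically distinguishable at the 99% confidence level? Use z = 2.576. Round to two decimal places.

13.33

SEM = 5.8000 · √(1 − 0.6020) = 5.8000 · √0.3980 ≈ 5.8000 · 0.6309 ≈ 3.6591
Standard error of the difference = 3.6591·√2 ≈ 5.1747
Smallest detectable difference = 2.576·5.1747 ≈ 13.3300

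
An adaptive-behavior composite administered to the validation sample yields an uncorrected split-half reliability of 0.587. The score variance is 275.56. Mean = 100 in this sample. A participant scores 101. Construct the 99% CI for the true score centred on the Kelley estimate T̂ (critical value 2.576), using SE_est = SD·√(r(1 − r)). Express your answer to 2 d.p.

[81.98, 119.50]

SD = √275.56 = 16.600
r_full = 2·0.587 / (1 + 0.587) ≈ 0.740
Estimated true score = 0.740×101 + (1 − 0.740)×100 ≈ 100.740
SE_est = SD × √(r(1 − r)) = 16.600 × √0.193 ≈ 16.600 × 0.439 ≈ 7.284
CI = 100.740 ± 2.576 × 7.284 → [81.977, 119.502]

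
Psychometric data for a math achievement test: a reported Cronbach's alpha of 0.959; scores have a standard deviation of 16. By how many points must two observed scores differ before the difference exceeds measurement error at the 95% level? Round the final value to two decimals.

8.98

SEM = 16.00000×√(1 − 0.95900) ≈ 3.23975
SE_diff = SEM × √2 ≈ 3.23975 × 1.41421 ≈ 4.58170
Minimum reliable difference = 1.96 × SE_diff ≈ 1.96 × 4.58170 ≈ 8.98014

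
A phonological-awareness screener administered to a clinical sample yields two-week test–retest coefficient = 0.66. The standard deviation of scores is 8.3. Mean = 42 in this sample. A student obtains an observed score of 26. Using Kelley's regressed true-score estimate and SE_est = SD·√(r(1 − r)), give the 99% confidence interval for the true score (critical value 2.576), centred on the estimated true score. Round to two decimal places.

T̂ = 0.660(26) + 0.340(42) ≃ 31.440
SE_est = 8.300·√[r(1 − r)] ≃ 3.932
99% CI: 31.440 ± 10.128 ≃ (21.312, 41.568)

[21.31, 41.57]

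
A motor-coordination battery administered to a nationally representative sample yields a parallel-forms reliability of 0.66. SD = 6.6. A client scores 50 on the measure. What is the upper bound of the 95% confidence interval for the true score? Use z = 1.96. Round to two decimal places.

SEM = 6.600·√(1 − 0.660) ≈ 3.848
Half-width = 1.96·3.848 ≈ 7.543
Upper limit = 50 + 7.543 ≈ 57.543

57.54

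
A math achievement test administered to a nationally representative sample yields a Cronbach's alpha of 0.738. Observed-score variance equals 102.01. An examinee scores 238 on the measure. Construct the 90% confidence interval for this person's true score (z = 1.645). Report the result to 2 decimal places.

σ = 102.01^(1/2) = 10.1000
SEM = 10.1000 * √(1 − 0.7380) = 10.1000 * √0.2620 ≃ 10.1000 * 0.5119 ≃ 5.1698
1.645 * SEM ≃ 8.5043
CI = 238 ± 8.5043 → [229.4957, 246.5043]

[229.50, 246.50]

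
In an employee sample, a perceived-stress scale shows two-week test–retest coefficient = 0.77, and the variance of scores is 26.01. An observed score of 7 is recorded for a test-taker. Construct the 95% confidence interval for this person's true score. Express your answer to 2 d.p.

SD = √26.01 ≈ 5.1000
SEM = 5.1000 · √(1 − 0.7700) = 5.1000 · √0.2300 ≈ 5.1000 · 0.4796 ≈ 2.4459
1.96 · SEM ≈ 4.7939
95% CI: 7 ± 4.7939 = [2.2061, 11.7939]

[2.21, 11.79]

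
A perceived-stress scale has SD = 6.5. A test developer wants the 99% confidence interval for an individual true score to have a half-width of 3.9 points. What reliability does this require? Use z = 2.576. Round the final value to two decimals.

0.95

SEM needed = half-width / z = 3.9/2.576 ≈ 1.514
Required reliability = 1 − (SEM/SD)² = 1 − 0.054 ≈ 0.946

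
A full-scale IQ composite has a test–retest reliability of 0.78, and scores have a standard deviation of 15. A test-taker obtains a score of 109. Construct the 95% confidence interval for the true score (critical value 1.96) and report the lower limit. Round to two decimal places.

95.21

SEM = 15.00000 * √(1 − 0.78000) = 15.00000 * √0.22000 ≈ 15.00000 * 0.46904 ≈ 7.03562
Margin = 1.96 * 7.03562 ≈ 13.78982
Lower bound: 109 − 13.78982 = 95.21018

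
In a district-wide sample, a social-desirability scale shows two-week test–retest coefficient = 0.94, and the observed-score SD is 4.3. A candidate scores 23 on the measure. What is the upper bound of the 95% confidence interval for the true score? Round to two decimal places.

SEM = 4.300 × √(1 − 0.940) = 4.300 × √0.060 ≈ 4.300 × 0.245 ≈ 1.053
1.96 × SEM ≈ 2.064
Upper bound: 23 + 2.064 = 25.064

25.06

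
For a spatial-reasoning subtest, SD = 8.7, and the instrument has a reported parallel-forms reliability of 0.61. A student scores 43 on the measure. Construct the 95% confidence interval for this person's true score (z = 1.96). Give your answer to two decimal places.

[32.35, 53.65]

SEM = 8.700 * √(1 − 0.610) = 8.700 * √0.390 ≈ 8.700 * 0.624 ≈ 5.433
Half-width = 1.96*5.433 ≈ 10.649
CI = 43 ± 10.649 → [32.351, 53.649]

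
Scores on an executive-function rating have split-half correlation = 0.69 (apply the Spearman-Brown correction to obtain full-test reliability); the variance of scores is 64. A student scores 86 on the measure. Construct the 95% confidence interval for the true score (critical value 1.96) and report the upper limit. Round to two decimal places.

SD = √64 = 8.00000
r_full = 2·0.69 / (1 + 0.69) ≈ 0.81657
The standard error of measurement is 8.00000·√(1 − 0.81657) ≈ 8.00000·0.42829 ≈ 3.42632.
1.96 · SEM ≈ 6.71558
Upper bound: 86 + 6.71558 = 92.71558

92.72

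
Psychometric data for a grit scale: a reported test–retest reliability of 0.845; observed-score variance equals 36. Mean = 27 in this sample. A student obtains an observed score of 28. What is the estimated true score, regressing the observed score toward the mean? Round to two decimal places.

T̂ = r·X + (1 − r)·M = 0.84500×28 + 0.15500×27 = 23.66000 + 4.18500 ≈ 27.84500

27.85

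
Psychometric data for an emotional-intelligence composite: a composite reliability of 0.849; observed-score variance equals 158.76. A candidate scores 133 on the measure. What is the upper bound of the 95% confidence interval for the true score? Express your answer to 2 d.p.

SD = √158.76 = 12.60000
SEM = 12.60000*√(1 − 0.84900) ≈ 4.89620
Margin = 1.96 * 4.89620 ≈ 9.59655
Upper limit = 133 + 9.59655 ≈ 142.59655

142.60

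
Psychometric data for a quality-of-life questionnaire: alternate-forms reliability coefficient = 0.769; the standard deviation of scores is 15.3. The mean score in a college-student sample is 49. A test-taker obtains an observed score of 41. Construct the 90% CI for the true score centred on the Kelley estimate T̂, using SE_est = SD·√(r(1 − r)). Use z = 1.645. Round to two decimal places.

[32.24, 53.46]

Estimated true score = 0.769×41 + (1 − 0.769)×49 ≈ 42.848
SE_est = SD × √(r(1 − r)) = 15.300 × √0.178 ≈ 15.300 × 0.421 ≈ 6.449
CI = 42.848 ± 1.645 × 6.449 → [32.240, 53.456]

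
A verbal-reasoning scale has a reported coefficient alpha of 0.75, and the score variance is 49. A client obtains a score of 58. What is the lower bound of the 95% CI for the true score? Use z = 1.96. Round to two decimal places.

SD = √49 ≈ 7.000
SEM = 7.000×√(1 − 0.750) ≈ 3.500
1.96 × SEM ≈ 6.860
Lower limit = 58 − 6.860 ≈ 51.140

51.14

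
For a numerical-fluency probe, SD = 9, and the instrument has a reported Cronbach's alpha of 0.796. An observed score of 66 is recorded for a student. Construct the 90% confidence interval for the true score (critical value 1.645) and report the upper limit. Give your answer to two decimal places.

72.69

SEM = 9.0000 · √(1 − 0.7960) = 9.0000 · √0.2040 ≈ 9.0000 · 0.4517 ≈ 4.0650
1.645 · SEM ≈ 6.6869
Upper limit = 66 + 6.6869 ≈ 72.6869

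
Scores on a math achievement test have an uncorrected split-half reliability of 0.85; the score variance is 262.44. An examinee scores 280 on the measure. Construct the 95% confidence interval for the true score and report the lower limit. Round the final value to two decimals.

σ = 262.44^(1/2) = 16.2000
r_full = 2·0.85 / (1 + 0.85) ≈ 0.9189
SEM = 16.2000 · √(1 − 0.9189) = 16.2000 · √0.0811 ≈ 16.2000 · 0.2847 ≈ 4.6129
Margin = 1.96 · 4.6129 ≈ 9.0413
Lower bound: 280 − 9.0413 = 270.9587

270.96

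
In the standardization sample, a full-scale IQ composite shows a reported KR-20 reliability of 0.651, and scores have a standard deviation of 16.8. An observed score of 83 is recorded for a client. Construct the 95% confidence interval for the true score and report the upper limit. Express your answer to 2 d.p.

SEM = 16.800 × √(1 − 0.651) = 16.800 × √0.349 ≈ 16.800 × 0.591 ≈ 9.925
1.96 × SEM ≈ 19.453
Upper bound: 83 + 19.453 = 102.453

102.45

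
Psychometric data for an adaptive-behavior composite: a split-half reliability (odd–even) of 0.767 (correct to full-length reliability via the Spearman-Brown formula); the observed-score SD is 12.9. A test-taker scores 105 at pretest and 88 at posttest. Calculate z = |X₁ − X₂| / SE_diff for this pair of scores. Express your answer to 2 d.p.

Spearman-Brown: r = 2(0.767) / (1 + 0.767) = 1.53400 / 1.76700 ≈ 0.86814
The standard error of measurement is 12.90000*√(1 − 0.86814) ≈ 12.90000*0.36313 ≈ 4.68435.
SE_diff = SEM * √2 ≈ 4.68435 * 1.41421 ≈ 6.62467
z = |105 − 88| / 6.62467 = 17 / 6.62467 ≈ 2.56616

2.57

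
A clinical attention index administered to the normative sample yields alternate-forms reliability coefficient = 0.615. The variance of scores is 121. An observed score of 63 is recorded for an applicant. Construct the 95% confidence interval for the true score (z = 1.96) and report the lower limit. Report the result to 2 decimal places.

49.62

SD = √121 ≈ 11.0000
The standard error of measurement is 11.0000·√(1 − 0.6150) ≈ 11.0000·0.6205 ≈ 6.8253.
Half-width = 1.96·6.8253 ≈ 13.3776
Lower limit = 63 − 13.3776 ≈ 49.6224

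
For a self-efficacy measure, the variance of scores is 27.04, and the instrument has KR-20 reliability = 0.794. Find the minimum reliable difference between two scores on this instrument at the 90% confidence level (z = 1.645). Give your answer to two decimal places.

SD = √27.04 = 5.2000
SEM = 5.2000 × √(1 − 0.7940) = 5.2000 × √0.2060 ≈ 5.2000 × 0.4539 ≈ 2.3601
SE_diff = √2 × SEM ≈ 3.3377
Minimum reliable difference = 1.645 × SE_diff ≈ 1.645 × 3.3377 ≈ 5.4906

5.49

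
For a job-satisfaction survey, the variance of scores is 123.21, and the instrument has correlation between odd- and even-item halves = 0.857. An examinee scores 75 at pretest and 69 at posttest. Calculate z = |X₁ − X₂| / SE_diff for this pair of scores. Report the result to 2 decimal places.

σ = 123.21^(1/2) = 11.1000
Full-length reliability (Spearman-Brown) = 2(0.857)/(1+0.857) ≈ 0.9230
SEM = 11.1000·√(1 − 0.9230) ≈ 3.0802
Standard error of the difference = 3.0802·√2 ≈ 4.3561
z = 6 / 4.3561 ≈ 1.3774

1.38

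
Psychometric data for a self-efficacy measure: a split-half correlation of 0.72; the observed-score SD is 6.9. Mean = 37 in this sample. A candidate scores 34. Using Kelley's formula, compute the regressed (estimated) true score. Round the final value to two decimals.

Spearman-Brown: r = 2(0.72) / (1 + 0.72) = 1.440 / 1.720 ≈ 0.837
Estimated true score = 0.837*34 + (1 − 0.837)*37 ≈ 34.488

34.49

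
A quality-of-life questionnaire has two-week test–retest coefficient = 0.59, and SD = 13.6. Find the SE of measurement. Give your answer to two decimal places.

SEM = 13.600 · √(1 − 0.590) = 13.600 · √0.410 ≈ 13.600 · 0.640 ≈ 8.708

8.71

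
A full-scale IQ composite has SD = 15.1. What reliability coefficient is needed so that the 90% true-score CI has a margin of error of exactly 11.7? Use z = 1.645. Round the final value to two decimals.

Required SEM = 11.7 / 1.645 ≈ 7.112
r = 1 − (SEM / SD)² = 1 − (7.112 / 15.1)² ≈ 1 − 0.222 ≈ 0.778

0.78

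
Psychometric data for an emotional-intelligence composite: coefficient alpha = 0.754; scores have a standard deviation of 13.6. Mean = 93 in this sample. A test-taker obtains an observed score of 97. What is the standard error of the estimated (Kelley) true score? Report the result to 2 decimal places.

5.86

SE_est = SD · √(r(1 − r)) = 13.600 · √0.185 ≈ 13.600 · 0.431 ≈ 5.857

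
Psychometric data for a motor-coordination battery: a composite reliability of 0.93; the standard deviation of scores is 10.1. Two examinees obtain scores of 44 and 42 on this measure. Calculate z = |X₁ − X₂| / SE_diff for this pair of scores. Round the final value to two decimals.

0.53

The standard error of measurement is 10.100*√(1 − 0.930) ≈ 10.100*0.265 ≈ 2.672.
Standard error of the difference = 2.672·√2 ≈ 3.779
z = 2 / 3.779 ≈ 0.529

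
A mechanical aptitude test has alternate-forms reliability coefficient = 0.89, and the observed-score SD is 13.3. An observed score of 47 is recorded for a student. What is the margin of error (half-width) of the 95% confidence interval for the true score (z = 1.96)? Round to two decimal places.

The standard error of measurement is 13.30000×√(1 − 0.89000) ≈ 13.30000×0.33166 ≈ 4.41111.
1.96 × SEM ≈ 8.64578

8.65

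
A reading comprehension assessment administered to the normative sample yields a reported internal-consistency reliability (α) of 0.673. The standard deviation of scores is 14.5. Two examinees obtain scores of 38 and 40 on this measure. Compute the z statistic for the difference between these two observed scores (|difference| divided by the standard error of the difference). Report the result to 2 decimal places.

SEM = 14.500 · √(1 − 0.673) = 14.500 · √0.327 ≈ 14.500 · 0.572 ≈ 8.292
SE_diff = √2 · SEM ≈ 11.726
z = |38 − 40| / 11.726 = 2 / 11.726 ≈ 0.171

0.17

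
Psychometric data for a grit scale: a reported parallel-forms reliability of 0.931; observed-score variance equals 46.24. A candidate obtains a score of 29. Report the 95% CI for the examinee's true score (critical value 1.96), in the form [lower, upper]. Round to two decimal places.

σ = 46.24^(1/2) = 6.8000
SEM = 6.8000·√(1 − 0.9310) ≃ 1.7862
Half-width = 1.96·1.7862 ≃ 3.5010
Interval: (25.4990, 32.5010)

[25.50, 32.50]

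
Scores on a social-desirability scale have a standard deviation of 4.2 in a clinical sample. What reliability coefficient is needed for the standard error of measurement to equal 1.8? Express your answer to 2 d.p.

0.82

Required reliability = 1 − (SEM/SD)² = 1 − 0.184 ≈ 0.816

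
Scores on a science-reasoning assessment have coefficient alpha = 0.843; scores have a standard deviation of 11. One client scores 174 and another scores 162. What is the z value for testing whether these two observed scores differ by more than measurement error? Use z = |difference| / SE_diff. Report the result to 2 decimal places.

The standard error of measurement is 11.00000·√(1 − 0.84300) ≈ 11.00000·0.39623 ≈ 4.35855.
SE_diff = SEM · √2 ≈ 4.35855 · 1.41421 ≈ 6.16393
z = 12 / 6.16393 ≈ 1.94681

1.95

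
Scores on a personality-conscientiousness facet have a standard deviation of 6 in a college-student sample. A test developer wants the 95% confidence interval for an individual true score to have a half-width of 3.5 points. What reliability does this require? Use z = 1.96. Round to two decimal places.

0.91

Required SEM = 3.5 / 1.96 ≈ 1.786
r = 1 − (SEM / SD)² = 1 − (1.786 / 6)² ≈ 1 − 0.089 ≈ 0.911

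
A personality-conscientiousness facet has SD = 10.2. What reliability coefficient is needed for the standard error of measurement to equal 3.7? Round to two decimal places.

Required reliability = 1 − (SEM/SD)² = 1 − 0.132 ≈ 0.868

0.87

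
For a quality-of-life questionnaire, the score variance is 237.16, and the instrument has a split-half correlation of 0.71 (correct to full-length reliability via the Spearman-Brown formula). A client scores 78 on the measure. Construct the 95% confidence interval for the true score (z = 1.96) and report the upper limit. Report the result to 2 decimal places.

90.43

SD = √237.16 = 15.40000
r_full = 2·0.71 / (1 + 0.71) ≈ 0.83041
SEM = 15.40000 × √(1 − 0.83041) = 15.40000 × √0.16959 ≈ 15.40000 × 0.41181 ≈ 6.34193
1.96 × SEM ≈ 12.43019
Upper bound: 78 + 12.43019 = 90.43019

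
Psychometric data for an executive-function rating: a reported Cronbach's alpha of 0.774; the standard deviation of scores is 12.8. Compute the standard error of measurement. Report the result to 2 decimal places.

6.09

SEM = 12.8000*√(1 − 0.7740) ≈ 6.0851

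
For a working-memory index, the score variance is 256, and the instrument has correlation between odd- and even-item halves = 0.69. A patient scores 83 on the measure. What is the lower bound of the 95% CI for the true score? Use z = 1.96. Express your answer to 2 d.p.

SD = √256 ≈ 16.0000
r_full = 2·0.69 / (1 + 0.69) ≈ 0.8166
The standard error of measurement is 16.0000*√(1 − 0.8166) ≈ 16.0000*0.4283 ≈ 6.8526.
1.96 * SEM ≈ 13.4312
Lower bound: 83 − 13.4312 = 69.5688

69.57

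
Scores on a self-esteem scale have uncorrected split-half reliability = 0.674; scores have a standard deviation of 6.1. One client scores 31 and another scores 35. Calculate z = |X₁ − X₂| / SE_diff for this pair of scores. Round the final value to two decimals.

1.05

Spearman-Brown: r = 2(0.674) / (1 + 0.674) = 1.348 / 1.674 ≃ 0.805
The standard error of measurement is 6.100×√(1 − 0.805) ≃ 6.100×0.441 ≃ 2.692.
SE_diff = √2 × SEM ≃ 3.807
z = 4 / 3.807 ≃ 1.051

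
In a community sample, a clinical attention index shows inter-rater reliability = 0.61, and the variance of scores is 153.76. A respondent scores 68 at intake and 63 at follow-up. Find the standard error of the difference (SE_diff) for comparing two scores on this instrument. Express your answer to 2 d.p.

10.95

σ = 153.76^(1/2) = 12.40000
SEM = 12.40000 · √(1 − 0.61000) = 12.40000 · √0.39000 ≈ 12.40000 · 0.62450 ≈ 7.74380
SE_diff = √2 · SEM ≈ 10.95138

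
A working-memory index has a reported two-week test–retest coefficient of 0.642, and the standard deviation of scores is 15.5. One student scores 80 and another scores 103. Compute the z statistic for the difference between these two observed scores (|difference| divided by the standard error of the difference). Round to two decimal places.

1.75

The standard error of measurement is 15.500×√(1 − 0.642) ≈ 15.500×0.598 ≈ 9.274.
Standard error of the difference = 9.274·√2 ≈ 13.116
z = 23 / 13.116 ≈ 1.754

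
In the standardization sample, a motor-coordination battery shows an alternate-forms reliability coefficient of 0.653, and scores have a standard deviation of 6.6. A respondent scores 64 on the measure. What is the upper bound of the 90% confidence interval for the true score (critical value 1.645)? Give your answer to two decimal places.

SEM = 6.60000 * √(1 − 0.65300) = 6.60000 * √0.34700 ≈ 6.60000 * 0.58907 ≈ 3.88784
1.645 * SEM ≈ 6.39550
Upper limit = 64 + 6.39550 ≈ 70.39550

70.40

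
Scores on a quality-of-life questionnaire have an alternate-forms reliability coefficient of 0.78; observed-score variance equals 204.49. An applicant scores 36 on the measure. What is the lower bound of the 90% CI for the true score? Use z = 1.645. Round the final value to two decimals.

24.97

SD = √204.49 = 14.300
SEM = 14.300 * √(1 − 0.780) = 14.300 * √0.220 ≃ 14.300 * 0.469 ≃ 6.707
1.645 * SEM ≃ 11.033
Lower limit = 36 − 11.033 ≃ 24.967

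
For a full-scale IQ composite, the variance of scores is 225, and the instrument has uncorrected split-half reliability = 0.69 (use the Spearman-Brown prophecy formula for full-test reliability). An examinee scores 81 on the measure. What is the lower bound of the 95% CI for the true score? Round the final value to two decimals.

68.41

σ = 225^(1/2) = 15.000
Spearman-Brown: r = 2(0.69) / (1 + 0.69) = 1.380 / 1.690 ≈ 0.817
SEM = 15.000 · √(1 − 0.817) = 15.000 · √0.183 ≈ 15.000 · 0.428 ≈ 6.424
Half-width = 1.96·6.424 ≈ 12.592
Lower limit = 81 − 12.592 ≈ 68.408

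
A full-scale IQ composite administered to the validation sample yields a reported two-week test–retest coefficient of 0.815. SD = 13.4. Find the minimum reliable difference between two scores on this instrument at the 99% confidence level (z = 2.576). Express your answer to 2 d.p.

SEM = 13.4000 × √(1 − 0.8150) = 13.4000 × √0.1850 ≈ 13.4000 × 0.4301 ≈ 5.7636
SE_diff = √2 × SEM ≈ 8.1509
Minimum reliable difference = 2.576 × SE_diff ≈ 2.576 × 8.1509 ≈ 20.9967

21.00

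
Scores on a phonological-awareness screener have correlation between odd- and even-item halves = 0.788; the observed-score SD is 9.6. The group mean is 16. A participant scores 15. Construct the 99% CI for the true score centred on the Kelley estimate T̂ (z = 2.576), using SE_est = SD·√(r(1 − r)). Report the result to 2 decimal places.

r_full = 2·0.788 / (1 + 0.788) ≈ 0.88143
Estimated true score = 0.88143*15 + (1 − 0.88143)*16 ≈ 15.11857
SE_est = 9.60000*√(0.88143*0.11857) ≈ 3.10349
CI = 15.11857 ± 2.576 * 3.10349 → [7.12399, 23.11315]

[7.12, 23.11]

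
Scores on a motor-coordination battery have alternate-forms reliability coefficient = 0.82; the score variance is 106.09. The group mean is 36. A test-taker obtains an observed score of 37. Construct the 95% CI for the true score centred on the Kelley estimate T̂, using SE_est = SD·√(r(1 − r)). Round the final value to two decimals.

[29.06, 44.58]

SD = √106.09 = 10.300
T̂ = 0.820(37) + 0.180(36) ≈ 36.820
SE_est = 10.300·√[r(1 − r)] ≈ 3.957
CI = 36.820 ± 1.96 · 3.957 → [29.064, 44.576]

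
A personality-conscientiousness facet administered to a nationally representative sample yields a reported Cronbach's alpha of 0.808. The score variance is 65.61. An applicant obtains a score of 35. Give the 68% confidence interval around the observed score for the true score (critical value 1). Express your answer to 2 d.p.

SD = √65.61 = 8.10000
The standard error of measurement is 8.10000×√(1 − 0.80800) ≈ 8.10000×0.43818 ≈ 3.54924.
Margin = 1 × 3.54924 ≈ 3.54924
CI = 35 ± 3.54924 → [31.45076, 38.54924]

[31.45, 38.55]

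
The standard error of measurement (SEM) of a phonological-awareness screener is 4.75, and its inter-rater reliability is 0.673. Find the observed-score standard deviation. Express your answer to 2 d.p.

8.31

SD = SEM / √(1 − r) = 4.75 / √0.32700 ≈ 4.75 / 0.57184 ≈ 8.30653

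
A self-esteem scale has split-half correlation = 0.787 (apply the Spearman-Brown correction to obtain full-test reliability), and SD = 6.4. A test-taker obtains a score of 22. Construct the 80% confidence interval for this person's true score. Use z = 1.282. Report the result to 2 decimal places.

[19.17, 24.83]

Full-length reliability (Spearman-Brown) = 2(0.787)/(1+0.787) ≃ 0.8808
The standard error of measurement is 6.4000·√(1 − 0.8808) ≃ 6.4000·0.3452 ≃ 2.2096.
1.282 · SEM ≃ 2.8327
Interval: (19.1673, 24.8327)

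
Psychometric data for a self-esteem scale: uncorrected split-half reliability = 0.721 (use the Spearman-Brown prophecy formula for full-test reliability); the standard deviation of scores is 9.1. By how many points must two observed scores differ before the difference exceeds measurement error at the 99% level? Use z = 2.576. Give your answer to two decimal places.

13.35

Spearman-Brown: r = 2(0.721) / (1 + 0.721) = 1.4420 / 1.7210 ≃ 0.8379
The standard error of measurement is 9.1000·√(1 − 0.8379) ≃ 9.1000·0.4026 ≃ 3.6640.
SE_diff = √2 · SEM ≃ 5.1816
Minimum reliable difference = 2.576 · SE_diff ≃ 2.576 · 5.1816 ≃ 13.3479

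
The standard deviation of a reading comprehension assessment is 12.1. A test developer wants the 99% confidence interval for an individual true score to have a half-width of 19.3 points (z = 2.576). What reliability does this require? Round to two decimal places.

Required SEM = 19.3 / 2.576 ≈ 7.4922
r = 1 − (7.4922/12.1)² ≈ 1 − 0.3834 ≈ 0.6166

0.62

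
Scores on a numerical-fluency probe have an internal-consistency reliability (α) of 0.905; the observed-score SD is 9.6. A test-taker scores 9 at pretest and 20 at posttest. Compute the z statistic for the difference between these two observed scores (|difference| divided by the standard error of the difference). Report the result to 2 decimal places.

SEM = 9.600×√(1 − 0.905) ≈ 2.959
SE_diff = SEM × √2 ≈ 2.959 × 1.414 ≈ 4.185
z = 11 / 4.185 ≈ 2.629

2.63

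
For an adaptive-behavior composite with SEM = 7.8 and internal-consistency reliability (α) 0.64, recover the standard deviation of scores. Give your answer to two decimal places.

13.00

SD = 7.8 / √(1 − 0.64) ≈ 13.000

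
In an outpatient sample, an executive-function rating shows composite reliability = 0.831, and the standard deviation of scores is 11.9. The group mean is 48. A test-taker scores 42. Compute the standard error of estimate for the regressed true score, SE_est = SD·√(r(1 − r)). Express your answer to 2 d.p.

SE_est = SD · √(r(1 − r)) = 11.900 · √0.140 ≃ 11.900 · 0.375 ≃ 4.460

4.46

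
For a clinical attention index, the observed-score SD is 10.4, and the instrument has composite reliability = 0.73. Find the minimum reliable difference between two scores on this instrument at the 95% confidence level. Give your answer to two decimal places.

14.98

The standard error of measurement is 10.400*√(1 − 0.730) ≈ 10.400*0.520 ≈ 5.404.
SE_diff = √2 * SEM ≈ 7.642
Smallest detectable difference = 1.96*7.642 ≈ 14.979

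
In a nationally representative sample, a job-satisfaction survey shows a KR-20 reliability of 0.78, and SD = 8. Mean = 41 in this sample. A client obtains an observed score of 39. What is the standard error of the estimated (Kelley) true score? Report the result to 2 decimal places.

3.31

SE_est = SD × √(r(1 − r)) = 8.0000 × √0.1716 ≃ 8.0000 × 0.4142 ≃ 3.3140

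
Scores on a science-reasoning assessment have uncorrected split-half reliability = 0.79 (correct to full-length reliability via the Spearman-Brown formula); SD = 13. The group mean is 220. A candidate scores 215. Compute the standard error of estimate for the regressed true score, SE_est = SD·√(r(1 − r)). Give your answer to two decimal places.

Spearman-Brown: r = 2(0.79) / (1 + 0.79) = 1.580 / 1.790 ≈ 0.883
SE_est = SD × √(r(1 − r)) = 13.000 × √0.104 ≈ 13.000 × 0.322 ≈ 4.183

4.18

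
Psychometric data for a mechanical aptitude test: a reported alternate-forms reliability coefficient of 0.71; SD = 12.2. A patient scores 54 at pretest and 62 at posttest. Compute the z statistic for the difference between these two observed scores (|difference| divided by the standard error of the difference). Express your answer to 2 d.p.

The standard error of measurement is 12.200*√(1 − 0.710) ≈ 12.200*0.539 ≈ 6.570.
SE_diff = SEM * √2 ≈ 6.570 * 1.414 ≈ 9.291
z = |54 − 62| / 9.291 = 8 / 9.291 ≈ 0.861

0.86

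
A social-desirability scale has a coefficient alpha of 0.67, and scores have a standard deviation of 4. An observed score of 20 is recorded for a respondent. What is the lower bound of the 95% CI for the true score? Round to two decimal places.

15.50

The standard error of measurement is 4.0000*√(1 − 0.6700) ≈ 4.0000*0.5745 ≈ 2.2978.
1.96 * SEM ≈ 4.5037
Lower limit = 20 − 4.5037 ≈ 15.4963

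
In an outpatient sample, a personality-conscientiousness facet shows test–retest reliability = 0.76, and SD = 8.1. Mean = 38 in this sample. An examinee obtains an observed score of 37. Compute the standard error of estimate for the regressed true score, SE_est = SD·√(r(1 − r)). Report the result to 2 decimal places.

3.46

SE_est = 8.10000·√[r(1 − r)] ≈ 3.45937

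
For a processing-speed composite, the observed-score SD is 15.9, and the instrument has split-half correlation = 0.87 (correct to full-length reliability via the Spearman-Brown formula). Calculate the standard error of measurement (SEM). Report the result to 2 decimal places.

4.19

Full-length reliability (Spearman-Brown) = 2(0.87)/(1+0.87) ≃ 0.9305
The standard error of measurement is 15.9000*√(1 − 0.9305) ≃ 15.9000*0.2637 ≃ 4.1923.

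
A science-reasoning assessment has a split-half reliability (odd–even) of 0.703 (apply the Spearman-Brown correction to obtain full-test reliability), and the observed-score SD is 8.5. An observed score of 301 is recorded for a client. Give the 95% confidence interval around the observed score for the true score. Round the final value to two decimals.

[294.04, 307.96]

r_full = 2·0.703 / (1 + 0.703) ≃ 0.82560
SEM = 8.50000*√(1 − 0.82560) ≃ 3.54969
Margin = 1.96 * 3.54969 ≃ 6.95738
Interval: (294.04262, 307.95738)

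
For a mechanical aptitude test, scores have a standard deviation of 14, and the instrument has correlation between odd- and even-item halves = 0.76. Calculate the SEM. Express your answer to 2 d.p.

5.17

r_full = 2·0.76 / (1 + 0.76) ≈ 0.86364
The standard error of measurement is 14.00000*√(1 − 0.86364) ≈ 14.00000*0.36927 ≈ 5.16984.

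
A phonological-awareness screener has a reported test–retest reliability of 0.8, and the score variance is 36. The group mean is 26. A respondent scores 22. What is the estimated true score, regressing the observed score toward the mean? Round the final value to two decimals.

22.80

Estimated true score = 0.8000·22 + (1 − 0.8000)·26 ≈ 22.8000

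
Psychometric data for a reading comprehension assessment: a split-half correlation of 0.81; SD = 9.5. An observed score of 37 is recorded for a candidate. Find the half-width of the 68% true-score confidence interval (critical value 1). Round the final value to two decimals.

r_full = 2·0.81 / (1 + 0.81) ≈ 0.8950
SEM = 9.5000 * √(1 − 0.8950) = 9.5000 * √0.1050 ≈ 9.5000 * 0.3240 ≈ 3.0779
1 * SEM ≈ 3.0779

3.08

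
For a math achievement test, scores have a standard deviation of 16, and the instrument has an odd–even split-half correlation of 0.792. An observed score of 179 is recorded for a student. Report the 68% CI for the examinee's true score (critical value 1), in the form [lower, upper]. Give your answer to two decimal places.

[173.55, 184.45]

r_full = 2·0.792 / (1 + 0.792) ≈ 0.884
SEM = 16.000 · √(1 − 0.884) = 16.000 · √0.116 ≈ 16.000 · 0.341 ≈ 5.451
1 · SEM ≈ 5.451
Interval: (173.549, 184.451)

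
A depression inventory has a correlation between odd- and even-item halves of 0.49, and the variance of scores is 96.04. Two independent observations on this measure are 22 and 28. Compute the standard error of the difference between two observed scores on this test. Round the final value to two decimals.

SD = √96.04 ≈ 9.800
r_full = 2·0.49 / (1 + 0.49) ≈ 0.658
The standard error of measurement is 9.800·√(1 − 0.658) ≈ 9.800·0.585 ≈ 5.733.
Standard error of the difference = 5.733·√2 ≈ 8.108

8.11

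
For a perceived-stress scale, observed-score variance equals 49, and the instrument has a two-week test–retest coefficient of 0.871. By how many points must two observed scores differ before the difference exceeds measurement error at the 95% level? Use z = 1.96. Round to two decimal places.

6.97

SD = √49 = 7.00000
SEM = 7.00000*√(1 − 0.87100) ≈ 2.51416
SE_diff = SEM * √2 ≈ 2.51416 * 1.41421 ≈ 3.55556
Smallest detectable difference = 1.96*3.55556 ≈ 6.96890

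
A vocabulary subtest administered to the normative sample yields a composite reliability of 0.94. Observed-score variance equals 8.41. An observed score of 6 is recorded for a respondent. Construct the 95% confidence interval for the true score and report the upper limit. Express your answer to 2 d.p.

7.39

SD = √8.41 = 2.900
SEM = 2.900×√(1 − 0.940) ≈ 0.710
1.96 × SEM ≈ 1.392
Upper bound: 6 + 1.392 = 7.392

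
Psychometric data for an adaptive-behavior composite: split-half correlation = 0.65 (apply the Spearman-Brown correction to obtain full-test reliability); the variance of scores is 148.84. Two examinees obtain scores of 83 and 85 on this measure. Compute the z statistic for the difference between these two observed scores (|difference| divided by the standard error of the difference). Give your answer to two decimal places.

0.25

SD = √148.84 ≈ 12.200
Full-length reliability (Spearman-Brown) = 2(0.65)/(1+0.65) ≈ 0.788
SEM = 12.200 · √(1 − 0.788) = 12.200 · √0.212 ≈ 12.200 · 0.461 ≈ 5.619
SE_diff = √2 · SEM ≈ 7.946
z = 2 / 7.946 ≈ 0.252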